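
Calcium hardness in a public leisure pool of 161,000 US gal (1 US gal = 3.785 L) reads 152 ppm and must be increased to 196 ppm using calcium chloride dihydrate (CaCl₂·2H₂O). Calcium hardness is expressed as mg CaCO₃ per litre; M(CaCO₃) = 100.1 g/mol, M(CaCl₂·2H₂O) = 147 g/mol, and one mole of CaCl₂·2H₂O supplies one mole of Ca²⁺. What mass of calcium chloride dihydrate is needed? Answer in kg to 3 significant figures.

39.4 kg

Volume: 161,000 US gal × 3.785 L/gal = 609,385 L.
Hardness to add: (196 − 152) = 44 mg/L as CaCO₃ × 609,385 L = 26,810 g as CaCO₃.
Moles of Ca²⁺ (1 mol Ca²⁺ ≡ 1 mol CaCO₃): 26,810 / 100.1 g/mol = 267.9 mol.
Mass of CaCl₂·2H₂O: 267.9 × 147 = 39,380 g.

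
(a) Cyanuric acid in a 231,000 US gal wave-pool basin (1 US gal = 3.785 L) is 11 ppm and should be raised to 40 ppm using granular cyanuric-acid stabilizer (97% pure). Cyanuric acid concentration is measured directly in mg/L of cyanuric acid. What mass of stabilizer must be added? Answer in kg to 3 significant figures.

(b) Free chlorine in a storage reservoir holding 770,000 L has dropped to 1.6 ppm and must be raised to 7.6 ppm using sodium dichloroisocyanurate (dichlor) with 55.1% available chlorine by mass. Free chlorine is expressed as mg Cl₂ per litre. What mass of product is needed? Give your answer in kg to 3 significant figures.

(a) 26.1 kg; (b) 8.38 kg

(a) Volume: 231,000 US gal × 3.785 L/gal = 874,335 L.
(a) CYA to add: (40 − 11) = 29 mg/L × 874,335 L = 25,360 g cyanuric acid.
(a) At 97% purity: 25,360 / 0.97 = 26,140 g product.

(b) Chlorine deficit: 7.6 − 1.6 = 6 ppm = 6 mg/L as Cl₂.
(b) Cl₂ equivalent needed: 6 mg/L × 770,000 L = 4,620,000 mg = 4620 g.
(b) Product at 55.1% available chlorine: 4620 / 0.551 = 8385 g.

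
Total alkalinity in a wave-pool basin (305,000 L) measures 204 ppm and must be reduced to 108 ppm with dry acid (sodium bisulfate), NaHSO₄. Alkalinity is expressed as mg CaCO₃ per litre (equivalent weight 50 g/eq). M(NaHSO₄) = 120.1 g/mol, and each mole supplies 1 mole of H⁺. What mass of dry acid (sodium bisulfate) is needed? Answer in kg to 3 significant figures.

70.3 kg

Alkalinity to neutralize: (204 − 108) = 96 mg/L as CaCO₃ × 305,000 L = 29,280 g as CaCO₃.
Equivalents of H⁺ required: 29,280 ÷ 50 g/eq = 585.6 eq = 585.6 mol NaHSO₄.
Mass of NaHSO₄: 585.6 × 120.1 = 70,330 g.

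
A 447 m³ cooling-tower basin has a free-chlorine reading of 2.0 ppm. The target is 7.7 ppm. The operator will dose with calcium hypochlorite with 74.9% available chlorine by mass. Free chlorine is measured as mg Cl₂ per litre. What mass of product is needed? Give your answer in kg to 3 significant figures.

Volume: 447 m³ = 447,000 L.
Chlorine deficit: 7.7 − 2.0 = 5.7 ppm = 5.7 mg/L as Cl₂.
Cl₂ equivalent needed: 5.7 mg/L × 447,000 L = 2,548,000 mg = 2548 g.
Product at 74.9% available chlorine: 2548 / 0.749 = 3402 g.

3.40 kg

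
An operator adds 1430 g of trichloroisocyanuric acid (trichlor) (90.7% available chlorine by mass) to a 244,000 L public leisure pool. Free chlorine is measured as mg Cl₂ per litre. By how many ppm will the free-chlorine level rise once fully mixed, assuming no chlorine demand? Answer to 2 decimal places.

Available chlorine delivered: 1430 g × 0.907 = 1297 g as Cl₂.
Concentration rise: 1297 g / 244,000 L = 5.316 mg/L = 5.32 ppm.

5.32 ppm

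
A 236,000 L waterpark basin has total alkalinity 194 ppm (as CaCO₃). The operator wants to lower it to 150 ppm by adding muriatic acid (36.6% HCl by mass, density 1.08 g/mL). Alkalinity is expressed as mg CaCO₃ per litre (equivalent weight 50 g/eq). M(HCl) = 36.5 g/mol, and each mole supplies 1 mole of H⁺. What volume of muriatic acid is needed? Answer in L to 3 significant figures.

Alkalinity to neutralize: (194 − 150) = 44 mg/L as CaCO₃ × 236,000 L = 10,380 g as CaCO₃.
Equivalents of H⁺ required: 10,380 ÷ 50 g/eq = 207.7 eq = 207.7 mol HCl.
Mass of HCl: 207.7 × 36.5 = 7580 g.
Mass of 36.6% solution: 7580 / 0.366 = 20,710 g.
Volume: 20,710 g ÷ 1.08 g/mL = 19,180 mL.

19.2 L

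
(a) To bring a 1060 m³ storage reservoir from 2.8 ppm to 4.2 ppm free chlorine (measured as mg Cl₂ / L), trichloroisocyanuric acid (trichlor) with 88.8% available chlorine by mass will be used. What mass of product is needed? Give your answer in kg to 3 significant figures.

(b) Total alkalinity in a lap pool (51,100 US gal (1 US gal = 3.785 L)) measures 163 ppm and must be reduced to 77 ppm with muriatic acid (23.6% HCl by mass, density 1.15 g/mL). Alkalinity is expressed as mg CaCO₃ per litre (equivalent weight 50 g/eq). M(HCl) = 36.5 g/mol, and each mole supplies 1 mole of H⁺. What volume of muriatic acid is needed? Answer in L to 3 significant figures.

(a) 1.67 kg; (b) 44.7 L

(a) Volume: 1060 m³ = 1,060,000 L.
(a) Chlorine deficit: 4.2 − 2.8 = 1.4 ppm = 1.4 mg/L as Cl₂.
(a) Cl₂ equivalent needed: 1.4 mg/L × 1,060,000 L = 1,484,000 mg = 1484 g.
(a) Product at 88.8% available chlorine: 1484 / 0.888 = 1671 g.

(b) Volume: 51,100 US gal × 3.785 L/gal = 193,414 L.
(b) Alkalinity to neutralize: (163 − 77) = 86 mg/L as CaCO₃ × 193,414 L = 16,630 g as CaCO₃.
(b) Equivalents of H⁺ required: 16,630 ÷ 50 g/eq = 332.7 eq = 332.7 mol HCl.
(b) Mass of HCl: 332.7 × 36.5 = 12,140 g.
(b) Mass of 23.6% solution: 12,140 / 0.236 = 51,450 g.
(b) Volume: 51,450 g ÷ 1.15 g/mL = 44,740 mL.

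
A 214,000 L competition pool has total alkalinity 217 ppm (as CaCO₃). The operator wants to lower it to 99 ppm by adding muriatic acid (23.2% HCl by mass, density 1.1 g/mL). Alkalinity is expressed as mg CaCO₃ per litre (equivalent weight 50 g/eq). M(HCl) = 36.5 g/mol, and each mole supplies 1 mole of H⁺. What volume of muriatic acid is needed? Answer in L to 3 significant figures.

Alkalinity to neutralize: (217 − 99) = 118 mg/L as CaCO₃ × 214,000 L = 25,250 g as CaCO₃.
Equivalents of H⁺ required: 25,250 ÷ 50 g/eq = 505 eq = 505 mol HCl.
Mass of HCl: 505 × 36.5 = 18,430 g.
Mass of 23.2% solution: 18,430 / 0.232 = 79,460 g.
Volume: 79,460 g ÷ 1.1 g/mL = 72,230 mL.

72.2 L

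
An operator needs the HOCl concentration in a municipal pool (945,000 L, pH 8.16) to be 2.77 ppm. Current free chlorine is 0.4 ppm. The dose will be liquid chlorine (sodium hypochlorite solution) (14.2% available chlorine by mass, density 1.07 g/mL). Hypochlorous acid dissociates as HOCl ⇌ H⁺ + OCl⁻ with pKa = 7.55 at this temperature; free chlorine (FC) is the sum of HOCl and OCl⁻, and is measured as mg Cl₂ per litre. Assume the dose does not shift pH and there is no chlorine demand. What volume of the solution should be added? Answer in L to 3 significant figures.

[OCl⁻]/[HOCl] = 10^(pH − pKa) = 10^(8.16 − 7.55) = 4.074; fraction as HOCl = 1/(1 + 4.074) = 0.1971.
Free chlorine required for 2.77 ppm HOCl: 2.77 / 0.1971 = 14.05 ppm.
FC to add: 14.05 − 0.4 = 13.65 mg/L as Cl₂.
Cl₂ equivalent: 13.65 mg/L × 945,000 L = 12,900 g.
Product at 14.2% available Cl: 12,900 / 0.142 = 90,870 g.
Volume: 90,870 g ÷ 1.07 g/mL = 84,920 mL.

84.9 L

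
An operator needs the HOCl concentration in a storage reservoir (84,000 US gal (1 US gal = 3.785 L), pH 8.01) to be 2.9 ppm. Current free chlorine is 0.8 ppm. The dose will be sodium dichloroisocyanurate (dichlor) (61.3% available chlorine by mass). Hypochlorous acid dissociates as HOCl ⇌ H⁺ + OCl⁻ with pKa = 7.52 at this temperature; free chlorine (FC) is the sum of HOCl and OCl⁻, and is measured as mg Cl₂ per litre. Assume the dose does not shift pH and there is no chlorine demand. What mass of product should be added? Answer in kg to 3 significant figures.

5.74 kg

Volume: 84,000 US gal × 3.785 L/gal = 317,940 L.
[OCl⁻]/[HOCl] = 10^(pH − pKa) = 10^(8.01 − 7.52) = 3.09; fraction as HOCl = 1/(1 + 3.09) = 0.2445.
Free chlorine required for 2.9 ppm HOCl: 2.9 / 0.2445 = 11.86 ppm.
FC to add: 11.86 − 0.8 = 11.06 mg/L as Cl₂.
Cl₂ equivalent: 11.06 mg/L × 317,940 L = 3517 g.
Product at 61.3% available Cl: 3517 / 0.613 = 5737 g.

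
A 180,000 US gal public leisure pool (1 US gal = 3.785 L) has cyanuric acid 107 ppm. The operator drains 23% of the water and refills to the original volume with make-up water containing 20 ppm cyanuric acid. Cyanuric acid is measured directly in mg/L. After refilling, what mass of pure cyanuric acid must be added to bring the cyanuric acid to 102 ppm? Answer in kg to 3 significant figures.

Volume: 180,000 US gal × 3.785 L/gal = 681,300 L.
After draining 23% and refilling: 107 × 0.77 + 20 × 0.23 = 86.99 ppm.
Deficit to target: 102 − 86.99 = 15.01 mg/L.
Mass: 15.01 mg/L × 681,300 L = 10,230 g cyanuric acid.

10.2 kg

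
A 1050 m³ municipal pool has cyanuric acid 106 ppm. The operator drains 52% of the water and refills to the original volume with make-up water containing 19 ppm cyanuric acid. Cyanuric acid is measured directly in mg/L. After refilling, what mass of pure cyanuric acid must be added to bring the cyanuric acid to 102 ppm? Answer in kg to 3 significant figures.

43.3 kg

Volume: 1050 m³ = 1,050,000 L.
After draining 52% and refilling: 106 × 0.48 + 19 × 0.52 = 60.76 ppm.
Deficit to target: 102 − 60.76 = 41.24 mg/L.
Mass: 41.24 mg/L × 1,050,000 L = 43,300 g cyanuric acid.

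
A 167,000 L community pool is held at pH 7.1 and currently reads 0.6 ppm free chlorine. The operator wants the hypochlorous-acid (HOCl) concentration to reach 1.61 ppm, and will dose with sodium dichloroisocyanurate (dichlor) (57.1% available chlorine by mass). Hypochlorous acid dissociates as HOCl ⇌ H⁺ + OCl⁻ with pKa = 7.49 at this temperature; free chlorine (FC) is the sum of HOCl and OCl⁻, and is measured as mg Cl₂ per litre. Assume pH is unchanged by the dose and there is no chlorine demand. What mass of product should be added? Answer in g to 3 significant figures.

[OCl⁻]/[HOCl] = 10^(pH − pKa) = 10^(7.1 − 7.49) = 0.4074; fraction as HOCl = 1/(1 + 0.4074) = 0.7105.
Free chlorine required for 1.61 ppm HOCl: 1.61 / 0.7105 = 2.266 ppm.
FC to add: 2.266 − 0.6 = 1.666 mg/L as Cl₂.
Cl₂ equivalent: 1.666 mg/L × 167,000 L = 278.2 g.
Product at 57.1% available Cl: 278.2 / 0.571 = 487.2 g.

487 g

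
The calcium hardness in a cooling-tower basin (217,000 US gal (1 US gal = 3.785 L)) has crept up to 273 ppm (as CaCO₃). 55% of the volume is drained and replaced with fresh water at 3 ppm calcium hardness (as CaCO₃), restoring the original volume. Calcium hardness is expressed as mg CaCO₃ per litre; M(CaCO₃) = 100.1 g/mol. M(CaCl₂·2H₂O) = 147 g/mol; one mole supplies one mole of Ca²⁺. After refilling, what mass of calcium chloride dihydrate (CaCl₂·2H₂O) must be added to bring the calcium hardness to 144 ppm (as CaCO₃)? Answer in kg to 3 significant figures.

23.5 kg

Volume: 217,000 US gal × 3.785 L/gal = 821,345 L.
After draining 55% and refilling: 273 × 0.45 + 3 × 0.55 = 124.5 ppm.
Deficit to target: 144 − 124.5 = 19.5 mg/L.
As CaCO₃: 19.5 mg/L × 821,345 L = 16,020 g; ÷ 100.1 = 160 mol Ca²⁺.
Mass: 160 × 147 = 23,520 g.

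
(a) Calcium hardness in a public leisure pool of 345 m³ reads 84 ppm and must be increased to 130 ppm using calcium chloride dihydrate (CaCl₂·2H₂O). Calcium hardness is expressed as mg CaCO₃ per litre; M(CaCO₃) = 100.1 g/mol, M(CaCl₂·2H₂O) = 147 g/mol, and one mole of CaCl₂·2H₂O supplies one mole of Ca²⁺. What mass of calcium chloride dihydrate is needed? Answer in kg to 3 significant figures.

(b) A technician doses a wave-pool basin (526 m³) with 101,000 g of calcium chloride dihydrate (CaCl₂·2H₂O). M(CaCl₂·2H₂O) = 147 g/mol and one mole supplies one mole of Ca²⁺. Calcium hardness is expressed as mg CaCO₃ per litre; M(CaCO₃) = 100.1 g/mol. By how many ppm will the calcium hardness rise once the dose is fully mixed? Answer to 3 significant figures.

(a) Volume: 345 m³ = 345,000 L.
(a) Hardness to add: (130 − 84) = 46 mg/L as CaCO₃ × 345,000 L = 15,870 g as CaCO₃.
(a) Moles of Ca²⁺ (1 mol Ca²⁺ ≡ 1 mol CaCO₃): 15,870 / 100.1 g/mol = 158.5 mol.
(a) Mass of CaCl₂·2H₂O: 158.5 × 147 = 23,310 g.

(b) Volume: 526 m³ = 526,000 L.
(b) Moles of Ca²⁺: 101,000 g ÷ 147 g/mol = 687.1 mol.
(b) As CaCO₃: 687.1 mol × 100.1 g/mol = 68,780 g.
(b) Rise: 68,780 g / 526,000 L × 1000 = 130.8 mg/L.

(a) 23.3 kg; (b) 131 ppm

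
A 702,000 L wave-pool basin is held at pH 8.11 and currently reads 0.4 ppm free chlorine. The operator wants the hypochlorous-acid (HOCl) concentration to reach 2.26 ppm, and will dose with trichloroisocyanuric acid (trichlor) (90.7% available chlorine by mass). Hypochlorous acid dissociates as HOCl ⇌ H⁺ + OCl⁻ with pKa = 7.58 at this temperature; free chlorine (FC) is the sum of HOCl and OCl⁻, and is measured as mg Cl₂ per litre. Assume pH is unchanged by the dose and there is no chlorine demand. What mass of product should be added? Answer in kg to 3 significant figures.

7.37 kg

[OCl⁻]/[HOCl] = 10^(pH − pKa) = 10^(8.11 − 7.58) = 3.388; fraction as HOCl = 1/(1 + 3.388) = 0.2279.
Free chlorine required for 2.26 ppm HOCl: 2.26 / 0.2279 = 9.918 ppm.
FC to add: 9.918 − 0.4 = 9.518 mg/L as Cl₂.
Cl₂ equivalent: 9.518 mg/L × 702,000 L = 6682 g.
Product at 90.7% available Cl: 6682 / 0.907 = 7367 g.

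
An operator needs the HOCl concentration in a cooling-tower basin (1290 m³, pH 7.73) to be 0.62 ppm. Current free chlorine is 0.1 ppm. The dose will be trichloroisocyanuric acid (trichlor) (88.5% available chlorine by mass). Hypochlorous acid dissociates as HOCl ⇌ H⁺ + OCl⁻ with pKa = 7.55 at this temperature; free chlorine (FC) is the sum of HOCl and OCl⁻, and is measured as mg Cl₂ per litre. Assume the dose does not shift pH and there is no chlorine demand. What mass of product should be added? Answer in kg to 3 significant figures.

2.13 kg

Volume: 1290 m³ = 1,290,000 L.
[OCl⁻]/[HOCl] = 10^(pH − pKa) = 10^(7.73 − 7.55) = 1.514; fraction as HOCl = 1/(1 + 1.514) = 0.3978.
Free chlorine required for 0.62 ppm HOCl: 0.62 / 0.3978 = 1.558 ppm.
FC to add: 1.558 − 0.1 = 1.458 mg/L as Cl₂.
Cl₂ equivalent: 1.458 mg/L × 1,290,000 L = 1881 g.
Product at 88.5% available Cl: 1881 / 0.885 = 2126 g.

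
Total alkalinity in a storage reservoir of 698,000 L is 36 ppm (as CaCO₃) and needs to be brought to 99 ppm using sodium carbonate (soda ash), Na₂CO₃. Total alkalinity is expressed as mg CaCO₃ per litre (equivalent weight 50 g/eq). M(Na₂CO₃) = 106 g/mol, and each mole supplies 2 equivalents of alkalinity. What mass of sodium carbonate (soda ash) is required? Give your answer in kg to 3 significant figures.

46.6 kg

Alkalinity to add: (99 − 36) = 63 mg/L as CaCO₃ × 698,000 L = 43,970 g as CaCO₃.
Equivalents: 43,970 g ÷ 50 g/eq = 879.5 eq.
Each mole of Na₂CO₃ supplies 2 eq, so 879.5 / 2 = 439.7 mol.
Mass: 439.7 mol × 106 g/mol = 46,610 g.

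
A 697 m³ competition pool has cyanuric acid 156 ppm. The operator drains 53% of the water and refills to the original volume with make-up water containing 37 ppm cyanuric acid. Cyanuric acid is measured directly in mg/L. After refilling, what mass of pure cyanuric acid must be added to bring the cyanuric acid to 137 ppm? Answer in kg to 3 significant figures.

Volume: 697 m³ = 697,000 L.
After draining 53% and refilling: 156 × 0.47 + 37 × 0.53 = 92.93 ppm.
Deficit to target: 137 − 92.93 = 44.07 mg/L.
Mass: 44.07 mg/L × 697,000 L = 30,720 g cyanuric acid.

30.7 kg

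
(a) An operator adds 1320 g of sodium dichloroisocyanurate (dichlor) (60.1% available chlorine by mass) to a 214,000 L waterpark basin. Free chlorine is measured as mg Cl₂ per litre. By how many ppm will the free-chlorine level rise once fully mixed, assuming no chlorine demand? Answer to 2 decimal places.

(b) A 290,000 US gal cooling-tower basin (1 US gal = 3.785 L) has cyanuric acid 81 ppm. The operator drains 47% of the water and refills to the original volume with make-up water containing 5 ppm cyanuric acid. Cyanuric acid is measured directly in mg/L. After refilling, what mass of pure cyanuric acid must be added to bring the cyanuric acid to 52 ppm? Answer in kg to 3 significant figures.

(a) Available chlorine delivered: 1320 g × 0.601 = 793.3 g as Cl₂.
(a) Concentration rise: 793.3 g / 214,000 L = 3.707 mg/L = 3.71 ppm.

(b) Volume: 290,000 US gal × 3.785 L/gal = 1,097,650 L.
(b) After draining 47% and refilling: 81 × 0.53 + 5 × 0.47 = 45.28 ppm.
(b) Deficit to target: 52 − 45.28 = 6.72 mg/L.
(b) Mass: 6.72 mg/L × 1,097,650 L = 7376 g cyanuric acid.

(a) 3.71 ppm; (b) 7.38 kg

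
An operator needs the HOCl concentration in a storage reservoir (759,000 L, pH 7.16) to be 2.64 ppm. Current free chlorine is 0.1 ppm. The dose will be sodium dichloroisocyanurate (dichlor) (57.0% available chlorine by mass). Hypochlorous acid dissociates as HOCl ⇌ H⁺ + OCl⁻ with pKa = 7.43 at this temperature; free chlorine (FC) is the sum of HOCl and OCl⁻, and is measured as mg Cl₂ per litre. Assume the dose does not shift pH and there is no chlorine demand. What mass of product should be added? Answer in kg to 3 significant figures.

5.27 kg

[OCl⁻]/[HOCl] = 10^(pH − pKa) = 10^(7.16 − 7.43) = 0.537; fraction as HOCl = 1/(1 + 0.537) = 0.6506.
Free chlorine required for 2.64 ppm HOCl: 2.64 / 0.6506 = 4.058 ppm.
FC to add: 4.058 − 0.1 = 3.958 mg/L as Cl₂.
Cl₂ equivalent: 3.958 mg/L × 759,000 L = 3004 g.
Product at 57.0% available Cl: 3004 / 0.57 = 5270 g.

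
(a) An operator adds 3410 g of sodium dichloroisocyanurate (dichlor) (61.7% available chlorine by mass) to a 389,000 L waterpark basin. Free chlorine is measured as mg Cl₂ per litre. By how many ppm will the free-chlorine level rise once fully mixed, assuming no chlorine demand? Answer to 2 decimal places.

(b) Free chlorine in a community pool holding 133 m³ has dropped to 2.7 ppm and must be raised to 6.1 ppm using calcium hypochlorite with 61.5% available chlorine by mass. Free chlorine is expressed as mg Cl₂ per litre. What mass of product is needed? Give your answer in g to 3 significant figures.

(a) 5.41 ppm; (b) 735 g

(a) Available chlorine delivered: 3410 g × 0.617 = 2104 g as Cl₂.
(a) Concentration rise: 2104 g / 389,000 L = 5.409 mg/L = 5.41 ppm.

(b) Volume: 133 m³ = 133,000 L.
(b) Chlorine deficit: 6.1 − 2.7 = 3.4 ppm = 3.4 mg/L as Cl₂.
(b) Cl₂ equivalent needed: 3.4 mg/L × 133,000 L = 452,200 mg = 452.2 g.
(b) Product at 61.5% available chlorine: 452.2 / 0.615 = 735.3 g.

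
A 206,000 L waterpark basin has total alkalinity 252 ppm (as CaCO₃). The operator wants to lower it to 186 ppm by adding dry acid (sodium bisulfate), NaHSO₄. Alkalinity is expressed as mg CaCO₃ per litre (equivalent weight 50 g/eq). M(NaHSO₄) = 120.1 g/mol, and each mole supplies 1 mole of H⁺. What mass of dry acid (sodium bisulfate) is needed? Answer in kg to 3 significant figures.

32.7 kg

Alkalinity to neutralize: (252 − 186) = 66 mg/L as CaCO₃ × 206,000 L = 13,600 g as CaCO₃.
Equivalents of H⁺ required: 13,600 ÷ 50 g/eq = 271.9 eq = 271.9 mol NaHSO₄.
Mass of NaHSO₄: 271.9 × 120.1 = 32,660 g.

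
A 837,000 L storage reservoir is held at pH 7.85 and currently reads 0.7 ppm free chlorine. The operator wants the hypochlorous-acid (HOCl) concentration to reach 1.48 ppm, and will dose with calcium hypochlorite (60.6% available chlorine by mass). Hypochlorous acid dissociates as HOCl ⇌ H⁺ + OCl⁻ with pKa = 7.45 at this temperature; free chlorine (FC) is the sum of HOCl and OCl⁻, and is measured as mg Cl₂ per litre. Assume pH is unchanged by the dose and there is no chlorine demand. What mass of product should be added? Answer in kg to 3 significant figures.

[OCl⁻]/[HOCl] = 10^(pH − pKa) = 10^(7.85 − 7.45) = 2.512; fraction as HOCl = 1/(1 + 2.512) = 0.2847.
Free chlorine required for 1.48 ppm HOCl: 1.48 / 0.2847 = 5.198 ppm.
FC to add: 5.198 − 0.7 = 4.498 mg/L as Cl₂.
Cl₂ equivalent: 4.498 mg/L × 837,000 L = 3764 g.
Product at 60.6% available Cl: 3764 / 0.606 = 6212 g.

6.21 kg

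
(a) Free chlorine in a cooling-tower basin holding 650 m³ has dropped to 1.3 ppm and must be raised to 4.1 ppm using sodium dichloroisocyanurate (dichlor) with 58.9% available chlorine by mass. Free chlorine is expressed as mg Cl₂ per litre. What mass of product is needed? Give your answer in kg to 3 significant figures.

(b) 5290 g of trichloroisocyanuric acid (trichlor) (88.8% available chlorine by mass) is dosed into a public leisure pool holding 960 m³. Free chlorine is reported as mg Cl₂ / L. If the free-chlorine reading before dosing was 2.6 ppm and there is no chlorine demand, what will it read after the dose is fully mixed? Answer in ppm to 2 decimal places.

(a) Volume: 650 m³ = 650,000 L.
(a) Chlorine deficit: 4.1 − 1.3 = 2.8 ppm = 2.8 mg/L as Cl₂.
(a) Cl₂ equivalent needed: 2.8 mg/L × 650,000 L = 1,820,000 mg = 1820 g.
(a) Product at 58.9% available chlorine: 1820 / 0.589 = 3090 g.

(b) Volume: 960 m³ = 960,000 L.
(b) Available chlorine delivered: 5290 g × 0.888 = 4698 g as Cl₂.
(b) Concentration rise: 4698 g / 960,000 L = 4.893 mg/L = 4.89 ppm.
(b) Final FC: 2.6 + 4.89 = 7.49 ppm.

(a) 3.09 kg; (b) 7.49 ppm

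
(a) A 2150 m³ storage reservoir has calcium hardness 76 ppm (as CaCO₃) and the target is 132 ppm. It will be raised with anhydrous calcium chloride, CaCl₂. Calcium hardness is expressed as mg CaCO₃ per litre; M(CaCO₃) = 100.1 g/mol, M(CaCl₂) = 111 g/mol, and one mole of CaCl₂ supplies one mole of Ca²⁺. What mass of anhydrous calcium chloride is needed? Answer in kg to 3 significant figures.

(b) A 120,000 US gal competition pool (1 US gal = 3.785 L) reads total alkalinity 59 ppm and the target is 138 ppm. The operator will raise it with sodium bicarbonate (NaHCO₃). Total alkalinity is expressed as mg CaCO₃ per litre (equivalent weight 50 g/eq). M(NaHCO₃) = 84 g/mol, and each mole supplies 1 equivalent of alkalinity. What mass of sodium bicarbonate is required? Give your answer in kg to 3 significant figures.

(a) Volume: 2150 m³ = 2,150,000 L.
(a) Hardness to add: (132 − 76) = 56 mg/L as CaCO₃ × 2,150,000 L = 120,400 g as CaCO₃.
(a) Moles of Ca²⁺ (1 mol Ca²⁺ ≡ 1 mol CaCO₃): 120,400 / 100.1 g/mol = 1203 mol.
(a) Mass of CaCl₂: 1203 × 111 = 133,500 g.

(b) Volume: 120,000 US gal × 3.785 L/gal = 454,200 L.
(b) Alkalinity to add: (138 − 59) = 79 mg/L as CaCO₃ × 454,200 L = 35,880 g as CaCO₃.
(b) Equivalents: 35,880 g ÷ 50 g/eq = 717.6 eq.
(b) NaHCO₃ supplies 1 eq per mole → 717.6 mol.
(b) Mass: 717.6 mol × 84 g/mol = 60,280 g.

(a) 134 kg; (b) 60.3 kg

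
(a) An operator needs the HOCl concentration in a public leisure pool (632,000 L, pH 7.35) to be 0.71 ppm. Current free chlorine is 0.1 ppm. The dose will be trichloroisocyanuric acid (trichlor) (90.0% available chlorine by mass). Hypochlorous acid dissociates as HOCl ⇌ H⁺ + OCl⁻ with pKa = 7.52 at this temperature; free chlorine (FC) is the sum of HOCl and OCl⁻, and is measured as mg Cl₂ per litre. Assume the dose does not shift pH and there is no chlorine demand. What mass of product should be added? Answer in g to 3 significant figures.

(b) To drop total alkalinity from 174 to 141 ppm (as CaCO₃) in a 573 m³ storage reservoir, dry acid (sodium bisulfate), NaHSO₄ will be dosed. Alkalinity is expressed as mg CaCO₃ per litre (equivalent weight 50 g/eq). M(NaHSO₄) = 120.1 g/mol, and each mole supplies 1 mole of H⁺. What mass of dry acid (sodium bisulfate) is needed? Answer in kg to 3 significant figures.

(a) 765 g; (b) 45.4 kg

(a) [OCl⁻]/[HOCl] = 10^(pH − pKa) = 10^(7.35 − 7.52) = 0.6761; fraction as HOCl = 1/(1 + 0.6761) = 0.5966.
(a) Free chlorine required for 0.71 ppm HOCl: 0.71 / 0.5966 = 1.19 ppm.
(a) FC to add: 1.19 − 0.1 = 1.09 mg/L as Cl₂.
(a) Cl₂ equivalent: 1.09 mg/L × 632,000 L = 688.9 g.
(a) Product at 90.0% available Cl: 688.9 / 0.9 = 765.4 g.

(b) Volume: 573 m³ = 573,000 L.
(b) Alkalinity to neutralize: (174 − 141) = 33 mg/L as CaCO₃ × 573,000 L = 18,910 g as CaCO₃.
(b) Equivalents of H⁺ required: 18,910 ÷ 50 g/eq = 378.2 eq = 378.2 mol NaHSO₄.
(b) Mass of NaHSO₄: 378.2 × 120.1 = 45,420 g.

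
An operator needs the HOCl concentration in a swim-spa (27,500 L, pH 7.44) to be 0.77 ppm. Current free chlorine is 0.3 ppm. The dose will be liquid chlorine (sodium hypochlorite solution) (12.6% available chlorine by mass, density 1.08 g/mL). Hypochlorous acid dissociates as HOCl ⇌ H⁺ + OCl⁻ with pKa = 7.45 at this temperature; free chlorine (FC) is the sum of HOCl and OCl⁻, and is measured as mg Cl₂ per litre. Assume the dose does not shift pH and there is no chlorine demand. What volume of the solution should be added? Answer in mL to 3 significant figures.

[OCl⁻]/[HOCl] = 10^(pH − pKa) = 10^(7.44 − 7.45) = 0.9772; fraction as HOCl = 1/(1 + 0.9772) = 0.5058.
Free chlorine required for 0.77 ppm HOCl: 0.77 / 0.5058 = 1.522 ppm.
FC to add: 1.522 − 0.3 = 1.222 mg/L as Cl₂.
Cl₂ equivalent: 1.222 mg/L × 27,500 L = 33.62 g.
Product at 12.6% available Cl: 33.62 / 0.126 = 266.8 g.
Volume: 266.8 g ÷ 1.08 g/mL = 247 mL.

247 mL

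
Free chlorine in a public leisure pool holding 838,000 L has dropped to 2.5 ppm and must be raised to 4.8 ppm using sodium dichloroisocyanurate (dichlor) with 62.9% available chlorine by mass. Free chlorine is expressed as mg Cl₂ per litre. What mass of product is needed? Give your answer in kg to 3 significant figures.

3.06 kg

Chlorine deficit: 4.8 − 2.5 = 2.3 ppm = 2.3 mg/L as Cl₂.
Cl₂ equivalent needed: 2.3 mg/L × 838,000 L = 1,927,000 mg = 1927 g.
Product at 62.9% available chlorine: 1927 / 0.629 = 3064 g.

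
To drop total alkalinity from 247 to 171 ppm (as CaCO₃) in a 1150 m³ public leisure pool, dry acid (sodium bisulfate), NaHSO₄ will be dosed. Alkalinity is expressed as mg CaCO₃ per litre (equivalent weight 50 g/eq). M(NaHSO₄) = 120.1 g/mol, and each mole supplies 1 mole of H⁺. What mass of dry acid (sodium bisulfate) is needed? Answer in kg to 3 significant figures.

210 kg

Volume: 1150 m³ = 1,150,000 L.
Alkalinity to neutralize: (247 − 171) = 76 mg/L as CaCO₃ × 1,150,000 L = 87,400 g as CaCO₃.
Equivalents of H⁺ required: 87,400 ÷ 50 g/eq = 1748 eq = 1748 mol NaHSO₄.
Mass of NaHSO₄: 1748 × 120.1 = 209,900 g.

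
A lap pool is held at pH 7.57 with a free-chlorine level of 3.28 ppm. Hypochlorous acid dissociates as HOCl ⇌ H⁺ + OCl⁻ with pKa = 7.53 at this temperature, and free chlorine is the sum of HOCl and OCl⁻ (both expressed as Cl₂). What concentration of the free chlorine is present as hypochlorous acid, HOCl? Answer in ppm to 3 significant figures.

[OCl⁻]/[HOCl] = 10^(pH − pKa) = 10^(7.57 − 7.53) = 10^0.04 = 1.096.
Fraction as HOCl = 1 / (1 + 1.096) = 0.477.
HOCl = 0.477 × 3.28 ppm = 1.565 ppm.

1.56 ppm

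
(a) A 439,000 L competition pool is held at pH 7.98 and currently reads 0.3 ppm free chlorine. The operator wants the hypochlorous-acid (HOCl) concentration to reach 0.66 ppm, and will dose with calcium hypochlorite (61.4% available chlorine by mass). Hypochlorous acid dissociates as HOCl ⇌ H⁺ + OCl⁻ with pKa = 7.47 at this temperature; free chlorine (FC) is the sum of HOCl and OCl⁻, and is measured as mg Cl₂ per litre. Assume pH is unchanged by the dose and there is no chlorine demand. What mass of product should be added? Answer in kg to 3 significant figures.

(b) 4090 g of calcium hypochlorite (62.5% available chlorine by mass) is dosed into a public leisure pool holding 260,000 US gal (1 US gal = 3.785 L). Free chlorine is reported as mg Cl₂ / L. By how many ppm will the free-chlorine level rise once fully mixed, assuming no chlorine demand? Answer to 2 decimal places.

(a) [OCl⁻]/[HOCl] = 10^(pH − pKa) = 10^(7.98 − 7.47) = 3.236; fraction as HOCl = 1/(1 + 3.236) = 0.2361.
(a) Free chlorine required for 0.66 ppm HOCl: 0.66 / 0.2361 = 2.796 ppm.
(a) FC to add: 2.796 − 0.3 = 2.496 mg/L as Cl₂.
(a) Cl₂ equivalent: 2.496 mg/L × 439,000 L = 1096 g.
(a) Product at 61.4% available Cl: 1096 / 0.614 = 1784 g.

(b) Volume: 260,000 US gal × 3.785 L/gal = 984,100 L.
(b) Available chlorine delivered: 4090 g × 0.625 = 2556 g as Cl₂.
(b) Concentration rise: 2556 g / 984,100 L = 2.598 mg/L = 2.60 ppm.

(a) 1.78 kg; (b) 2.60 ppm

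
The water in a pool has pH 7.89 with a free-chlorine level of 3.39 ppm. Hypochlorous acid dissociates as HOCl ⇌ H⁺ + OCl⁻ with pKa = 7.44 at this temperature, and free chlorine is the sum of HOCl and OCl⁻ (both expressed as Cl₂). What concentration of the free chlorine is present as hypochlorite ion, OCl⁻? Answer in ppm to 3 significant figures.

2.50 ppm

[OCl⁻]/[HOCl] = 10^(pH − pKa) = 10^(7.89 − 7.44) = 10^0.45 = 2.818.
Fraction as HOCl = 1 / (1 + 2.818) = 0.2619.
OCl⁻ = (1 − 0.2619) × 3.39 ppm = 2.502 ppm.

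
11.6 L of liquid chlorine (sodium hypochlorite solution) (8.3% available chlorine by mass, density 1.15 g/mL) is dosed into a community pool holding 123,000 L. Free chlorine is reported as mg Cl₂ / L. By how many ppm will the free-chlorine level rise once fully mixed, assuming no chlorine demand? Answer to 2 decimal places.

9.00 ppm

Mass of solution: 11.6 L × 1000 mL/L × 1.15 g/mL = 13,340 g.
Available chlorine delivered: 13,340 g × 0.083 = 1107 g as Cl₂.
Concentration rise: 1107 g / 123,000 L = 9.002 mg/L = 9.00 ppm.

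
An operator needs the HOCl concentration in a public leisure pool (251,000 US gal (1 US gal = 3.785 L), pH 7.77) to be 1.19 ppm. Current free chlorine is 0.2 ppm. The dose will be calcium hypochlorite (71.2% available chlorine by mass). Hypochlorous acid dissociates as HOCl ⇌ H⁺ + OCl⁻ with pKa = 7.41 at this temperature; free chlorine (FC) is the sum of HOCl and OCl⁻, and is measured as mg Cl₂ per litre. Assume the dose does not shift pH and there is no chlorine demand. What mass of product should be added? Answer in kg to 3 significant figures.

4.96 kg

Volume: 251,000 US gal × 3.785 L/gal = 950,035 L.
[OCl⁻]/[HOCl] = 10^(pH − pKa) = 10^(7.77 − 7.41) = 2.291; fraction as HOCl = 1/(1 + 2.291) = 0.3039.
Free chlorine required for 1.19 ppm HOCl: 1.19 / 0.3039 = 3.916 ppm.
FC to add: 3.916 − 0.2 = 3.716 mg/L as Cl₂.
Cl₂ equivalent: 3.716 mg/L × 950,035 L = 3530 g.
Product at 71.2% available Cl: 3530 / 0.712 = 4959 g.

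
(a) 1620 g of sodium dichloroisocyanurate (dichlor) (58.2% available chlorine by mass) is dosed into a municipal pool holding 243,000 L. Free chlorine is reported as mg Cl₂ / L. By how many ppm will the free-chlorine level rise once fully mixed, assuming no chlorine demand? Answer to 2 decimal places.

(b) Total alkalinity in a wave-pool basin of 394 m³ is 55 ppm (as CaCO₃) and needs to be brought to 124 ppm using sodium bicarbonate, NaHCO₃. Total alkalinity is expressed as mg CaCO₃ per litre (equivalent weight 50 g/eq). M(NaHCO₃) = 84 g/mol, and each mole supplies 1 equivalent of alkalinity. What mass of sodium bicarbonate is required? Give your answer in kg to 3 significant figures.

(a) Available chlorine delivered: 1620 g × 0.582 = 942.8 g as Cl₂.
(a) Concentration rise: 942.8 g / 243,000 L = 3.88 mg/L = 3.88 ppm.

(b) Volume: 394 m³ = 394,000 L.
(b) Alkalinity to add: (124 − 55) = 69 mg/L as CaCO₃ × 394,000 L = 27,190 g as CaCO₃.
(b) Equivalents: 27,190 g ÷ 50 g/eq = 543.7 eq.
(b) NaHCO₃ supplies 1 eq per mole → 543.7 mol.
(b) Mass: 543.7 mol × 84 g/mol = 45,670 g.

(a) 3.88 ppm; (b) 45.7 kg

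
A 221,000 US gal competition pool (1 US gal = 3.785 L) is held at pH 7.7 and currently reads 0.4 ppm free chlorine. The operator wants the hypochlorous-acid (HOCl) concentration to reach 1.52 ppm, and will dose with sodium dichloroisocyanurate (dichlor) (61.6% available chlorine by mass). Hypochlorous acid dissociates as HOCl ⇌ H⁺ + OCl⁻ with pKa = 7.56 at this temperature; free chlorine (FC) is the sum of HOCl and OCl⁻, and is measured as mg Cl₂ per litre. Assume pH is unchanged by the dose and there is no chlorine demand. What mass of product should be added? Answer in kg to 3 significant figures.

Volume: 221,000 US gal × 3.785 L/gal = 836,485 L.
[OCl⁻]/[HOCl] = 10^(pH − pKa) = 10^(7.7 − 7.56) = 1.38; fraction as HOCl = 1/(1 + 1.38) = 0.4201.
Free chlorine required for 1.52 ppm HOCl: 1.52 / 0.4201 = 3.618 ppm.
FC to add: 3.618 − 0.4 = 3.218 mg/L as Cl₂.
Cl₂ equivalent: 3.218 mg/L × 836,485 L = 2692 g.
Product at 61.6% available Cl: 2692 / 0.616 = 4370 g.

4.37 kg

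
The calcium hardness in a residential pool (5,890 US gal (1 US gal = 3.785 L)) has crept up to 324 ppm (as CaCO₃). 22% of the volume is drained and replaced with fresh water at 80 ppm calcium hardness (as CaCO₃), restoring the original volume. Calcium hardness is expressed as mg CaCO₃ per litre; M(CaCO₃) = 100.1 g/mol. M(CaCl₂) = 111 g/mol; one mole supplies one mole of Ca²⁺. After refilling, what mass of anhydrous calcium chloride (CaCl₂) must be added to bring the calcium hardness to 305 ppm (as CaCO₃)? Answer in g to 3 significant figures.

Volume: 5,890 US gal × 3.785 L/gal = 22,294 L.
After draining 22% and refilling: 324 × 0.78 + 80 × 0.22 = 270.32 ppm.
Deficit to target: 305 − 270.32 = 34.68 mg/L.
As CaCO₃: 34.68 mg/L × 22,294 L = 773.1 g; ÷ 100.1 = 7.724 mol Ca²⁺.
Mass: 7.724 × 111 = 857.3 g.

857 g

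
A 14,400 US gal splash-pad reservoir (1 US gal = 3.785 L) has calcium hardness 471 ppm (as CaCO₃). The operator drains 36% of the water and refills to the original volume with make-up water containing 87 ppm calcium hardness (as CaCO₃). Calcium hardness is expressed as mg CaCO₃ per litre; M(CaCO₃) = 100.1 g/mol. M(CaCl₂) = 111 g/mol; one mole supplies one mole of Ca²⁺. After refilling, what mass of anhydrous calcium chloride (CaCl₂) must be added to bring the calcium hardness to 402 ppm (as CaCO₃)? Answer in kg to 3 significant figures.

4.18 kg

Volume: 14,400 US gal × 3.785 L/gal = 54,504 L.
After draining 36% and refilling: 471 × 0.64 + 87 × 0.36 = 332.76 ppm.
Deficit to target: 402 − 332.76 = 69.24 mg/L.
As CaCO₃: 69.24 mg/L × 54,504 L = 3774 g; ÷ 100.1 = 37.7 mol Ca²⁺.
Mass: 37.7 × 111 = 4185 g.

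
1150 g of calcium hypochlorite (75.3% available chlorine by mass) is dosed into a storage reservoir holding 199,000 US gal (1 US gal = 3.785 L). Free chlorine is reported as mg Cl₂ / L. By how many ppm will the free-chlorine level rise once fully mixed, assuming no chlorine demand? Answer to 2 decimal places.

Volume: 199,000 US gal × 3.785 L/gal = 753,215 L.
Available chlorine delivered: 1150 g × 0.753 = 866 g as Cl₂.
Concentration rise: 866 g / 753,215 L = 1.15 mg/L = 1.15 ppm.

1.15 ppm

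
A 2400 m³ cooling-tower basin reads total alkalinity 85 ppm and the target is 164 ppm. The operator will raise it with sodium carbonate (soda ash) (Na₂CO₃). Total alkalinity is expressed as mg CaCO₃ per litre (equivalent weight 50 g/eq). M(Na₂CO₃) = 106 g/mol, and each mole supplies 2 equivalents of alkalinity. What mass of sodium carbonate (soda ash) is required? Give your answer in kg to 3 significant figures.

201 kg

Volume: 2400 m³ = 2,400,000 L.
Alkalinity to add: (164 − 85) = 79 mg/L as CaCO₃ × 2,400,000 L = 189,600 g as CaCO₃.
Equivalents: 189,600 g ÷ 50 g/eq = 3792 eq.
Each mole of Na₂CO₃ supplies 2 eq, so 3792 / 2 = 1896 mol.
Mass: 1896 mol × 106 g/mol = 201,000 g.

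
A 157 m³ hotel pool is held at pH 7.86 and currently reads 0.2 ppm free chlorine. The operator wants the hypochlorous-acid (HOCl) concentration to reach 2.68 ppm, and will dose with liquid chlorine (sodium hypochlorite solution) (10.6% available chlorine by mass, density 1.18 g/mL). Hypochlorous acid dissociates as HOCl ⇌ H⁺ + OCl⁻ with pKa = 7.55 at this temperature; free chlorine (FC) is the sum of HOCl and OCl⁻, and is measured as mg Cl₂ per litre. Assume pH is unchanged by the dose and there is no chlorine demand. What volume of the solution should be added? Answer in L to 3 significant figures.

9.98 L

Volume: 157 m³ = 157,000 L.
[OCl⁻]/[HOCl] = 10^(pH − pKa) = 10^(7.86 − 7.55) = 2.042; fraction as HOCl = 1/(1 + 2.042) = 0.3288.
Free chlorine required for 2.68 ppm HOCl: 2.68 / 0.3288 = 8.152 ppm.
FC to add: 8.152 − 0.2 = 7.952 mg/L as Cl₂.
Cl₂ equivalent: 7.952 mg/L × 157,000 L = 1248 g.
Product at 10.6% available Cl: 1248 / 0.106 = 11,780 g.
Volume: 11,780 g ÷ 1.18 g/mL = 9981 mL.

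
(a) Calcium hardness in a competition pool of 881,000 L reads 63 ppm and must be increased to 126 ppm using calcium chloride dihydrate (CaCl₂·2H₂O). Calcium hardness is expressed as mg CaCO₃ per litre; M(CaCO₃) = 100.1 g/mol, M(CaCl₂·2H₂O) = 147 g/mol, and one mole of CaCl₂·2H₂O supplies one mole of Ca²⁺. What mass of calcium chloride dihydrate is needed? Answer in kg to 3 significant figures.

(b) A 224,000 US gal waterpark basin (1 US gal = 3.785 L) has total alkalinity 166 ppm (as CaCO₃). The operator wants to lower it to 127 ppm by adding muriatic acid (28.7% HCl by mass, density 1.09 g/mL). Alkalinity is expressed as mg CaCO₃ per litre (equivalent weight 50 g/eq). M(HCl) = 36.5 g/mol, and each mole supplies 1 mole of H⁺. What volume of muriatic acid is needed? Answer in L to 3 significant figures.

(a) Hardness to add: (126 − 63) = 63 mg/L as CaCO₃ × 881,000 L = 55,500 g as CaCO₃.
(a) Moles of Ca²⁺ (1 mol Ca²⁺ ≡ 1 mol CaCO₃): 55,500 / 100.1 g/mol = 554.5 mol.
(a) Mass of CaCl₂·2H₂O: 554.5 × 147 = 81,510 g.

(b) Volume: 224,000 US gal × 3.785 L/gal = 847,840 L.
(b) Alkalinity to neutralize: (166 − 127) = 39 mg/L as CaCO₃ × 847,840 L = 33,070 g as CaCO₃.
(b) Equivalents of H⁺ required: 33,070 ÷ 50 g/eq = 661.3 eq = 661.3 mol HCl.
(b) Mass of HCl: 661.3 × 36.5 = 24,140 g.
(b) Mass of 28.7% solution: 24,140 / 0.287 = 84,100 g.
(b) Volume: 84,100 g ÷ 1.09 g/mL = 77,160 mL.

(a) 81.5 kg; (b) 77.2 L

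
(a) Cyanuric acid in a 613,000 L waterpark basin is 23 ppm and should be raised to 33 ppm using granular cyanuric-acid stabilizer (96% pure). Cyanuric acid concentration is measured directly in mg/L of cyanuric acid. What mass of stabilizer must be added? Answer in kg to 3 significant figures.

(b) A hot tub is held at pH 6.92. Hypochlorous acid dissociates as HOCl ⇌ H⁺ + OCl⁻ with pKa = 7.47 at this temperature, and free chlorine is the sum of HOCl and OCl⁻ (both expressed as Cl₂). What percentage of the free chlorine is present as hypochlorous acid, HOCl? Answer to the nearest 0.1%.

(a) CYA to add: (33 − 23) = 10 mg/L × 613,000 L = 6130 g cyanuric acid.
(a) At 96% purity: 6130 / 0.96 = 6385 g product.

(b) [OCl⁻]/[HOCl] = 10^(pH − pKa) = 10^(6.92 − 7.47) = 10^-0.55 = 0.2818.
(b) Fraction as HOCl = 1 / (1 + 0.2818) = 0.7801.

(a) 6.39 kg; (b) 78.0%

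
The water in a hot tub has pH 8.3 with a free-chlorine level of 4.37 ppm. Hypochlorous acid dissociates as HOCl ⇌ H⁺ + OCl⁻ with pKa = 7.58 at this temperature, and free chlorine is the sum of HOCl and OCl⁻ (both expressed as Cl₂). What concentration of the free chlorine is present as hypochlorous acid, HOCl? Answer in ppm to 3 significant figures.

[OCl⁻]/[HOCl] = 10^(pH − pKa) = 10^(8.3 − 7.58) = 10^0.72 = 5.248.
Fraction as HOCl = 1 / (1 + 5.248) = 0.16.
HOCl = 0.16 × 4.37 ppm = 0.6994 ppm.

0.699 ppm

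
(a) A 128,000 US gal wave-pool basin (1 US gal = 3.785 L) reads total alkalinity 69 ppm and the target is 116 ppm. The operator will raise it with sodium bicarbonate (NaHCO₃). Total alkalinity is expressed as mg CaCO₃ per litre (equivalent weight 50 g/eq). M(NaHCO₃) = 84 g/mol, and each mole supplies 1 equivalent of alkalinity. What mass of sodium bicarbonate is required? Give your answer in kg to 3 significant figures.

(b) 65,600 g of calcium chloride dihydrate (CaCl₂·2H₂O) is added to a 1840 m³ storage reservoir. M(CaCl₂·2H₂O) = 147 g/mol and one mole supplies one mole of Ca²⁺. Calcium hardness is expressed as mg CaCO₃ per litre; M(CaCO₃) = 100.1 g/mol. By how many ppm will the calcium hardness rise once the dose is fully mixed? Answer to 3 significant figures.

(a) 38.3 kg; (b) 24.3 ppm

(a) Volume: 128,000 US gal × 3.785 L/gal = 484,480 L.
(a) Alkalinity to add: (116 − 69) = 47 mg/L as CaCO₃ × 484,480 L = 22,770 g as CaCO₃.
(a) Equivalents: 22,770 g ÷ 50 g/eq = 455.4 eq.
(a) NaHCO₃ supplies 1 eq per mole → 455.4 mol.
(a) Mass: 455.4 mol × 84 g/mol = 38,250 g.

(b) Volume: 1840 m³ = 1,840,000 L.
(b) Moles of Ca²⁺: 65,600 g ÷ 147 g/mol = 446.3 mol.
(b) As CaCO₃: 446.3 mol × 100.1 g/mol = 44,670 g.
(b) Rise: 44,670 g / 1,840,000 L × 1000 = 24.28 mg/L.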